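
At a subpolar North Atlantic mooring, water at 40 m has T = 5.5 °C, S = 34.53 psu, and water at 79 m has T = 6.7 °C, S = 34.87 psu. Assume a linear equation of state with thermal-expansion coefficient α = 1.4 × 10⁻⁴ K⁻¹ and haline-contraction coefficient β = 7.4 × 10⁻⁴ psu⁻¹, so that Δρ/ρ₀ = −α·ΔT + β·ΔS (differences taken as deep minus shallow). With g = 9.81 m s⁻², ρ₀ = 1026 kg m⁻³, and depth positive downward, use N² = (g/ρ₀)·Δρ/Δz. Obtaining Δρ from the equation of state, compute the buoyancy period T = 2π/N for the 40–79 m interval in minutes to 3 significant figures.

22.8 min

ΔT = +1.2 K, ΔS = +0.34 psu (deep − shallow).
Δρ/ρ₀ = −αΔT + βΔS = -1.68 × 10⁻⁴ + 2.516 × 10⁻⁴ = 8.36 × 10⁻⁵, so Δρ ≈ 0.08577 kg m⁻³.
N² = (g/ρ₀)·Δρ/Δz = g·(Δρ/ρ₀)/Δz = 9.81 × 8.36 × 10⁻⁵ / 39 = 2.1029 × 10⁻⁵ s⁻².
N = √(2.1029 × 10⁻⁵) = 4.5857 × 10⁻³ rad s⁻¹ → T = 2π/N = 1.3702 × 10³ s = 22.837 min ≈ 22.8 min.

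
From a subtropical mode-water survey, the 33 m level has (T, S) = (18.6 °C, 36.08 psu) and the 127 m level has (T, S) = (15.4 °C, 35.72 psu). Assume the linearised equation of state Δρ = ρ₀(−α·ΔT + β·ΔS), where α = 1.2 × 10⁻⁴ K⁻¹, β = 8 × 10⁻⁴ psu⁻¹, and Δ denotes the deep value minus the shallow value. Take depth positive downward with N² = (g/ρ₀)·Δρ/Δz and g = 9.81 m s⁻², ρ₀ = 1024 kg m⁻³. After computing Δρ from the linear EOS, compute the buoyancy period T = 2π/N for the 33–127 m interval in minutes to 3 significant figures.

ΔT = -3.2 K, ΔS = -0.36 psu (deep − shallow).
Δρ/ρ₀ = −αΔT + βΔS = 3.84 × 10⁻⁴ − 2.88 × 10⁻⁴ = 9.60 × 10⁻⁵, so Δρ ≈ 0.09830 kg m⁻³.
N² = (g/ρ₀)·Δρ/Δz = g·(Δρ/ρ₀)/Δz = 9.81 × 9.60 × 10⁻⁵ / 94 = 1.0019 × 10⁻⁵ s⁻².
N = √(1.0019 × 10⁻⁵) = 3.1653 × 10⁻³ rad s⁻¹ → T = 2π/N = 1.9850 × 10³ s = 33.083 min ≈ 33.1 min.

33.1 min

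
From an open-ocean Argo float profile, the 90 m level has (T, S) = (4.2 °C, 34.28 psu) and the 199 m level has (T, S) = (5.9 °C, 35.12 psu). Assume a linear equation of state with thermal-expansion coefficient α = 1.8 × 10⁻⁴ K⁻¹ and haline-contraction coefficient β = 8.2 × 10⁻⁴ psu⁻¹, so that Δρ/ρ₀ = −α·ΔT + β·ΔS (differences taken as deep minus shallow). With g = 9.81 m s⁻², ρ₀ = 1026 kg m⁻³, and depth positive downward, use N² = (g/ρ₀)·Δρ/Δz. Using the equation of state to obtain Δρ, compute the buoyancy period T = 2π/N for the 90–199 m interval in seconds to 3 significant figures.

1.07 × 10³ s

ΔT = +1.7 K, ΔS = +0.84 psu (deep − shallow).
Δρ/ρ₀ = −αΔT + βΔS = -3.06 × 10⁻⁴ + 6.888 × 10⁻⁴ = 3.828 × 10⁻⁴, so Δρ ≈ 0.3928 kg m⁻³.
N² = (g/ρ₀)·Δρ/Δz = g·(Δρ/ρ₀)/Δz = 9.81 × 3.828 × 10⁻⁴ / 109 = 3.4452 × 10⁻⁵ s⁻².
N = √(3.4452 × 10⁻⁵) = 5.8696 × 10⁻³ rad s⁻¹ → T = 2π/N = 1.0705 × 10³ s ≈ 1.07 × 10³ s.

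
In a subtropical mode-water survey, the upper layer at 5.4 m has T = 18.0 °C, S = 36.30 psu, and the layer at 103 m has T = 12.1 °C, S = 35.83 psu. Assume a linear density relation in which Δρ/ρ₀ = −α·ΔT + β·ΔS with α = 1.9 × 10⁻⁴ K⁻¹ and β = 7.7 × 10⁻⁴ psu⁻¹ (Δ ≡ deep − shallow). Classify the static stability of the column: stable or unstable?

ΔT = 12.1 − 18.0 = -5.9 K and ΔS = 35.83 − 36.30 = -0.47 psu (deep − shallow).
−αΔT = 1.121 × 10⁻³; βΔS = -3.619 × 10⁻⁴; sum Δρ/ρ₀ = 7.591 × 10⁻⁴.
Δρ/ρ₀ > 0, so Δρ > 0: deeper water is denser → statically stable.

stable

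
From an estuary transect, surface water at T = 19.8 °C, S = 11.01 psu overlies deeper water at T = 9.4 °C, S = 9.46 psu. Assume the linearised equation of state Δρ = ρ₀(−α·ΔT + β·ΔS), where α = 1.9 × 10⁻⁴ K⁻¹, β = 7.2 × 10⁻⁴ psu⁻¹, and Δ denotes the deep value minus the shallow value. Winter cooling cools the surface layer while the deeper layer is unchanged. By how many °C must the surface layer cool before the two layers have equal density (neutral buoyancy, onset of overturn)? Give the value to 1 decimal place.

Neutral buoyancy requires Δρ = 0, i.e. −α(T_deep − T_surf′) + β(S_deep − S_surf) = 0.
T_surf′ = T_deep − (β/α)·ΔS = 9.4 − (7.2 × 10⁻⁴/1.9 × 10⁻⁴)·(-1.55) = 15.274 °C.
Cooling required: 19.8 − (15.274) = 4.526 °C.

4.5 °C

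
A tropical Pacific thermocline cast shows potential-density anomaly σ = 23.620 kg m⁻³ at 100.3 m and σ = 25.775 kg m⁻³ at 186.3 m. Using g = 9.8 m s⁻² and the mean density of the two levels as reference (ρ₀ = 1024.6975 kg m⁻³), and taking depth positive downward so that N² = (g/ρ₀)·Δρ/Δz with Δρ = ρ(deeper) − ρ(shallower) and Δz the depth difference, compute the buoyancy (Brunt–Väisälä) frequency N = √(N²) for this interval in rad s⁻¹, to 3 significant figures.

0.0155 rad s⁻¹

Δρ = 1025.775 − 1023.620 = 2.155 kg m⁻³ over Δz = 186.3 − 100.3 = 86 m.
N² = (9.8/1024.6975) × (2.155/86) = 2.3965 × 10⁻⁴ s⁻².
N = √(2.3965 × 10⁻⁴) = 0.015481 rad s⁻¹ ≈ 0.0155 rad s⁻¹.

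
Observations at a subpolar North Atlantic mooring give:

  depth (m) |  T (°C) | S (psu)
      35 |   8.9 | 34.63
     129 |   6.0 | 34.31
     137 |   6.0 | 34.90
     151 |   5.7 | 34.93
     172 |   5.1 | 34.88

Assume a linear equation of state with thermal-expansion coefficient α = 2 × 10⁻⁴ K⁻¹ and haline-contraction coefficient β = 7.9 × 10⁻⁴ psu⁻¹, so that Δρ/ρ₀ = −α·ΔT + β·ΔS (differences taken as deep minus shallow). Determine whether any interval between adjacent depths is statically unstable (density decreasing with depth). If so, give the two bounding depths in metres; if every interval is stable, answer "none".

none

Evaluate Δρ/ρ₀ = −αΔT + βΔS across each adjacent pair:
  35–129 m: −αΔT+βΔS = −(2 × 10⁻⁴)(-2.9)+(7.9 × 10⁻⁴)(-0.32) = 3.3 × 10⁻⁴ → stable
  129–137 m: −αΔT+βΔS = −(2 × 10⁻⁴)(+0.0)+(7.9 × 10⁻⁴)(+0.59) = 4.7 × 10⁻⁴ → stable
  137–151 m: −αΔT+βΔS = −(2 × 10⁻⁴)(-0.3)+(7.9 × 10⁻⁴)(+0.03) = 8.4 × 10⁻⁵ → stable
  151–172 m: −αΔT+βΔS = −(2 × 10⁻⁴)(-0.6)+(7.9 × 10⁻⁴)(-0.05) = 8.1 × 10⁻⁵ → stable
Every interval has Δρ > 0: the column is stably stratified throughout.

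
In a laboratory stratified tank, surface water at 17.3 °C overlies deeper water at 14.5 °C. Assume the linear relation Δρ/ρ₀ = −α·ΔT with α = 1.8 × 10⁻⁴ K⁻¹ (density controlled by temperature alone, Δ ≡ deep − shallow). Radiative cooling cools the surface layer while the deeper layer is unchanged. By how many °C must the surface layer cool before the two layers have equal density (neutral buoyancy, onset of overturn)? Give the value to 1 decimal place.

With temperature the only control, equal density requires T_surf′ = T_deep.
T_surf′ = 14.5 °C.
Cooling required: 17.3 − 14.5 = 2.8 °C.

2.8 °C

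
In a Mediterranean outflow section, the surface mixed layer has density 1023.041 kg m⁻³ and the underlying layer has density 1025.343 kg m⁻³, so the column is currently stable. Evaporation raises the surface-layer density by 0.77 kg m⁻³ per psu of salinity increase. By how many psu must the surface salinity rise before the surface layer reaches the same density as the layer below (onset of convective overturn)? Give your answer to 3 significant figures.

Density deficit of the surface layer: 1025.343 − 1023.041 = 2.302 kg m⁻³.
Required change = 2.302 / 0.77 = 2.99 psu.

2.99 psu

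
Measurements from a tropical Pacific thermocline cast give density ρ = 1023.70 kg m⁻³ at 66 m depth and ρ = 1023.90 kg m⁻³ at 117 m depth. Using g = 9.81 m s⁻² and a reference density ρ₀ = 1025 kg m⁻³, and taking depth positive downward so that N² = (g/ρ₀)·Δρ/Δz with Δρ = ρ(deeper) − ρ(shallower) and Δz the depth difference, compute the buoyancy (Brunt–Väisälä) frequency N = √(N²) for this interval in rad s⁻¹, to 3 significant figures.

Δρ = 1023.90 − 1023.70 = 0.20 kg m⁻³ over Δz = 117 − 66 = 51 m.
N² = (9.81/1025) × (0.20/51) = 3.7532 × 10⁻⁵ s⁻².
N = √(3.7532 × 10⁻⁵) = 6.1263 × 10⁻³ rad s⁻¹ ≈ 6.13 × 10⁻³ rad s⁻¹.

6.13 × 10⁻³ rad s⁻¹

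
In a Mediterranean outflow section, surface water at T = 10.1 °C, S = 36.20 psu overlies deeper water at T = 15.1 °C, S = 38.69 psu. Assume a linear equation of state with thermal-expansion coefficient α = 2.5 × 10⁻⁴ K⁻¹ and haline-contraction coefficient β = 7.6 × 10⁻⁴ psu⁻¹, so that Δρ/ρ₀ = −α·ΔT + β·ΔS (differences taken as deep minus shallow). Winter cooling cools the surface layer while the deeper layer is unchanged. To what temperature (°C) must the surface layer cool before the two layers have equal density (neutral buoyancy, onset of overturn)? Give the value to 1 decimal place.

7.5 °C

Neutral buoyancy requires Δρ = 0, i.e. −α(T_deep − T_surf′) + β(S_deep − S_surf) = 0.
T_surf′ = T_deep − (β/α)·ΔS = 15.1 − (7.6 × 10⁻⁴/2.5 × 10⁻⁴)·(+2.49) = 7.530 °C.
Cooling required: 10.1 − (7.530) = 2.570 °C.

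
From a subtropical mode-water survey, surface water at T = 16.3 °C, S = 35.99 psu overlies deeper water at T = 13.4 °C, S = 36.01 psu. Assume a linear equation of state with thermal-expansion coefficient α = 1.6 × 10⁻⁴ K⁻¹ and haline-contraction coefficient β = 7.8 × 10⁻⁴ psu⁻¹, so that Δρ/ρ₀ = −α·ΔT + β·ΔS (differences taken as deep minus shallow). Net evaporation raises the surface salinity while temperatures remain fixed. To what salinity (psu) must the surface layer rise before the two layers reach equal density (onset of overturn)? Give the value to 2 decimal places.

Neutral buoyancy requires −α(T_deep − T_surf) + β(S_deep − S_surf′) = 0.
S_surf′ = S_deep − (α/β)·ΔT = 36.01 − (1.6 × 10⁻⁴/7.8 × 10⁻⁴)·(-2.9) = 36.6049 psu.
Increase required: 36.6049 − 35.99 = 0.6149 psu.

36.60 psu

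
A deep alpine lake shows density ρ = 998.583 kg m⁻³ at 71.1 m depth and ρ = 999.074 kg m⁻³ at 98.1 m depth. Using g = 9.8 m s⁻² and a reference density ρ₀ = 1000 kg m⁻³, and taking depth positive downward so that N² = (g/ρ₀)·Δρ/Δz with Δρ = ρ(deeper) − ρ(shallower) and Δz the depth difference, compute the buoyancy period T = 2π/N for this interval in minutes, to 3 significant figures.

Δρ = 999.074 − 998.583 = 0.491 kg m⁻³ over Δz = 98.1 − 71.1 = 27 m.
N² = (9.8/1000) × (0.491/27) = 1.7821 × 10⁻⁴ s⁻².
N = √(1.7821 × 10⁻⁴) = 0.013350 rad s⁻¹, so T = 2π/N = 470.65 s = 7.8442 min ≈ 7.84 min.

7.84 min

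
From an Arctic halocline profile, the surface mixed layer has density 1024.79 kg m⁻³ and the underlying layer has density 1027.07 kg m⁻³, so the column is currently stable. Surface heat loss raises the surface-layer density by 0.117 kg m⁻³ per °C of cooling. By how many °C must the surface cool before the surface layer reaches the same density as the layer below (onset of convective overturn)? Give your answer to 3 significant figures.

19.5 °C

Density deficit of the surface layer: 1027.07 − 1024.79 = 2.28 kg m⁻³.
Required change = 2.28 / 0.117 = 19.5 °C.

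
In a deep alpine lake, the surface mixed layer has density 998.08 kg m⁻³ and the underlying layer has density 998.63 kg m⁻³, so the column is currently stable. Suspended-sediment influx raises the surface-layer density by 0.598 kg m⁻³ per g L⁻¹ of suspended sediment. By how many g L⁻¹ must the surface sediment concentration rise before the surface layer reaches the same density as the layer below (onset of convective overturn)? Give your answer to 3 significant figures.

0.920 g L⁻¹

Density deficit of the surface layer: 998.63 − 998.08 = 0.55 kg m⁻³.
Required change = 0.55 / 0.598 = 0.920 g L⁻¹.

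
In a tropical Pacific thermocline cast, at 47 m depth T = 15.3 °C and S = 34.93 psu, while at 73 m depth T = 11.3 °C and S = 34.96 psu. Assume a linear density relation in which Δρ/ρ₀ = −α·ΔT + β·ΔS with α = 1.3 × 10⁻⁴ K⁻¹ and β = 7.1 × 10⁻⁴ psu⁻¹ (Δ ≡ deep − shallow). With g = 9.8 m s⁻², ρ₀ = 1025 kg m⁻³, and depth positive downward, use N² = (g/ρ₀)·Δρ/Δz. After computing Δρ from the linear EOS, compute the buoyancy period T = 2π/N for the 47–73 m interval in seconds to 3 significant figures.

ΔT = -4.0 K, ΔS = +0.03 psu (deep − shallow).
Δρ/ρ₀ = −αΔT + βΔS = 5.20 × 10⁻⁴ + 2.13 × 10⁻⁵ = 5.413 × 10⁻⁴, so Δρ ≈ 0.5548 kg m⁻³.
N² = (g/ρ₀)·Δρ/Δz = g·(Δρ/ρ₀)/Δz = 9.8 × 5.413 × 10⁻⁴ / 26 = 2.0403 × 10⁻⁴ s⁻².
N = √(2.0403 × 10⁻⁴) = 0.014284 rad s⁻¹ → T = 2π/N = 439.88 s ≈ 440 s.

440 s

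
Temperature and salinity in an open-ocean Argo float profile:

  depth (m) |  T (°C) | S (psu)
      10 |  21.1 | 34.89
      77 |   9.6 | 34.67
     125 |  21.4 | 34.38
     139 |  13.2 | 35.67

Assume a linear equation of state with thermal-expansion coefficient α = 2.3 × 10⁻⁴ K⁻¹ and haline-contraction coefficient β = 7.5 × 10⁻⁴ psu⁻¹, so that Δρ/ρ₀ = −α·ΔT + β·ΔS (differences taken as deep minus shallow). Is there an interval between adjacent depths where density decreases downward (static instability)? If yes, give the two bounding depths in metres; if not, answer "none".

Evaluate Δρ/ρ₀ = −αΔT + βΔS across each adjacent pair:
  10–77 m: −αΔT+βΔS = −(2.3 × 10⁻⁴)(-11.5)+(7.5 × 10⁻⁴)(-0.22) = 2.5 × 10⁻³ → stable
  77–125 m: −αΔT+βΔS = −(2.3 × 10⁻⁴)(+11.8)+(7.5 × 10⁻⁴)(-0.29) = -2.9 × 10⁻³ → UNSTABLE
  125–139 m: −αΔT+βΔS = −(2.3 × 10⁻⁴)(-8.2)+(7.5 × 10⁻⁴)(+1.29) = 2.9 × 10⁻³ → stable
The 77–125 m interval has Δρ < 0: lighter water underlies denser water.

77–125 m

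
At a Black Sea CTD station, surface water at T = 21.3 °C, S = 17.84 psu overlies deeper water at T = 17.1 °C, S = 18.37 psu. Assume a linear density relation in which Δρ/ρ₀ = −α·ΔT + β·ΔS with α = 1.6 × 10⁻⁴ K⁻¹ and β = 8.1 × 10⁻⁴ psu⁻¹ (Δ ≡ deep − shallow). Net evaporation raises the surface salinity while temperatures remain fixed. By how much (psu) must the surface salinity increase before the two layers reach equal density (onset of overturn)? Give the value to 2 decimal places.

1.36 psu

Neutral buoyancy requires −α(T_deep − T_surf) + β(S_deep − S_surf′) = 0.
S_surf′ = S_deep − (α/β)·ΔT = 18.37 − (1.6 × 10⁻⁴/8.1 × 10⁻⁴)·(-4.2) = 19.1996 psu.
Increase required: 19.1996 − 17.84 = 1.3596 psu.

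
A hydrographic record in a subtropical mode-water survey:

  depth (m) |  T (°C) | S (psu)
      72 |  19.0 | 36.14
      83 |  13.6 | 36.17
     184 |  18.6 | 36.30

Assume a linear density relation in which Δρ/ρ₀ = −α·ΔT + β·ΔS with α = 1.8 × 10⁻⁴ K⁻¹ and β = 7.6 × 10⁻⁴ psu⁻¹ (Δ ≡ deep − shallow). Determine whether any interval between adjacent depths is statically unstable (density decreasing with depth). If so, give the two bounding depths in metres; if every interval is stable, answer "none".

83–184 m

Evaluate Δρ/ρ₀ = −αΔT + βΔS across each adjacent pair:
  72–83 m: −αΔT+βΔS = −(1.8 × 10⁻⁴)(-5.4)+(7.6 × 10⁻⁴)(+0.03) = 9.9 × 10⁻⁴ → stable
  83–184 m: −αΔT+βΔS = −(1.8 × 10⁻⁴)(+5.0)+(7.6 × 10⁻⁴)(+0.13) = -8.0 × 10⁻⁴ → UNSTABLE
The 83–184 m interval has Δρ < 0: lighter water underlies denser water.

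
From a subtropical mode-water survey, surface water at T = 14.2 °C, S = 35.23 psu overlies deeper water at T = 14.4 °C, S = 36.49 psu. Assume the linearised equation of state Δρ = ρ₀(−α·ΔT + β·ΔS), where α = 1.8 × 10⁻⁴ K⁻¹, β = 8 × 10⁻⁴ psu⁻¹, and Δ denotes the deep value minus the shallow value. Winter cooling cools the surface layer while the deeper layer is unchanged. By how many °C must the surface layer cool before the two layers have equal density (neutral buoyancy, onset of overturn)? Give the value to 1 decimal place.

5.4 °C

Neutral buoyancy requires Δρ = 0, i.e. −α(T_deep − T_surf′) + β(S_deep − S_surf) = 0.
T_surf′ = T_deep − (β/α)·ΔS = 14.4 − (8 × 10⁻⁴/1.8 × 10⁻⁴)·(+1.26) = 8.800 °C.
Cooling required: 14.2 − (8.800) = 5.400 °C.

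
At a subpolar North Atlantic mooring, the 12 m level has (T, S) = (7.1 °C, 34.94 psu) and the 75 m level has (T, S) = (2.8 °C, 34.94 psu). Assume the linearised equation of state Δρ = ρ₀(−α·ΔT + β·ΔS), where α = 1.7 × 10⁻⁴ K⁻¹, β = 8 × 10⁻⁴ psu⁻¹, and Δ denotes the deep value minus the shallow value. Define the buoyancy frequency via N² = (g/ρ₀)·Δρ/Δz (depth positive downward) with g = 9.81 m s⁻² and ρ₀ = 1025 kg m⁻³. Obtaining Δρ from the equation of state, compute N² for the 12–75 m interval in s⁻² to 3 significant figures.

ΔT = -4.3 K, ΔS = +0.00 psu (deep − shallow).
Δρ/ρ₀ = −αΔT + βΔS = 7.31 × 10⁻⁴ + 0 = 7.31 × 10⁻⁴, so Δρ ≈ 0.7493 kg m⁻³.
N² = (g/ρ₀)·Δρ/Δz = g·(Δρ/ρ₀)/Δz = 9.81 × 7.31 × 10⁻⁴ / 63 = 1.1383 × 10⁻⁴ s⁻² ≈ 1.14 × 10⁻⁴ s⁻².

1.14 × 10⁻⁴ s⁻²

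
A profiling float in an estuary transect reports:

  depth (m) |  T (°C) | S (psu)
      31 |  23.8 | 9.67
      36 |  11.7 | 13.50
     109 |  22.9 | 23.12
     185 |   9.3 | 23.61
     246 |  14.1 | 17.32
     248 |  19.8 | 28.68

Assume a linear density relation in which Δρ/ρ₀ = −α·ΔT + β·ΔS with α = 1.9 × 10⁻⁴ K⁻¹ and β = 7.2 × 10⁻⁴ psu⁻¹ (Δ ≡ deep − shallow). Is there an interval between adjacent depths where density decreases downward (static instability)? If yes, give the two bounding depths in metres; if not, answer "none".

185–246 m

Evaluate Δρ/ρ₀ = −αΔT + βΔS across each adjacent pair:
  31–36 m: −αΔT+βΔS = −(1.9 × 10⁻⁴)(-12.1)+(7.2 × 10⁻⁴)(+3.83) = 5.1 × 10⁻³ → stable
  36–109 m: −αΔT+βΔS = −(1.9 × 10⁻⁴)(+11.2)+(7.2 × 10⁻⁴)(+9.62) = 4.8 × 10⁻³ → stable
  109–185 m: −αΔT+βΔS = −(1.9 × 10⁻⁴)(-13.6)+(7.2 × 10⁻⁴)(+0.49) = 2.9 × 10⁻³ → stable
  185–246 m: −αΔT+βΔS = −(1.9 × 10⁻⁴)(+4.8)+(7.2 × 10⁻⁴)(-6.29) = -5.4 × 10⁻³ → UNSTABLE
  246–248 m: −αΔT+βΔS = −(1.9 × 10⁻⁴)(+5.7)+(7.2 × 10⁻⁴)(+11.36) = 7.1 × 10⁻³ → stable
The 185–246 m interval has Δρ < 0: lighter water underlies denser water.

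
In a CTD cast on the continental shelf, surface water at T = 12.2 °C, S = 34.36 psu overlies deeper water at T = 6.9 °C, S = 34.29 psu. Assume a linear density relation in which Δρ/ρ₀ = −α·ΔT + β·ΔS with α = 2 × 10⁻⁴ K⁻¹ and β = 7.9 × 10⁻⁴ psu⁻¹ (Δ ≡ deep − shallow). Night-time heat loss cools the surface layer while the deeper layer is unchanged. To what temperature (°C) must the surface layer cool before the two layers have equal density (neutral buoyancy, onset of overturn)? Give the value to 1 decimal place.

7.2 °C

Neutral buoyancy requires Δρ = 0, i.e. −α(T_deep − T_surf′) + β(S_deep − S_surf) = 0.
T_surf′ = T_deep − (β/α)·ΔS = 6.9 − (7.9 × 10⁻⁴/2 × 10⁻⁴)·(-0.07) = 7.177 °C.
Cooling required: 12.2 − (7.177) = 5.023 °C.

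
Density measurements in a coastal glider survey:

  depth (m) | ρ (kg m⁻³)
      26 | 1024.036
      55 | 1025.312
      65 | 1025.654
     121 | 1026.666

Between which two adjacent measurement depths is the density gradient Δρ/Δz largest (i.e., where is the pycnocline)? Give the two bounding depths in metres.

26–55 m

Compute the density gradient over each adjacent pair:
  26–55 m: Δρ/Δz = 1.276/29 = 0.044 kg m⁻⁴
  55–65 m: Δρ/Δz = 0.342/10 = 0.034 kg m⁻⁴
  65–121 m: Δρ/Δz = 1.012/56 = 0.018 kg m⁻⁴
The largest gradient is in the 26–55 m interval — the pycnocline.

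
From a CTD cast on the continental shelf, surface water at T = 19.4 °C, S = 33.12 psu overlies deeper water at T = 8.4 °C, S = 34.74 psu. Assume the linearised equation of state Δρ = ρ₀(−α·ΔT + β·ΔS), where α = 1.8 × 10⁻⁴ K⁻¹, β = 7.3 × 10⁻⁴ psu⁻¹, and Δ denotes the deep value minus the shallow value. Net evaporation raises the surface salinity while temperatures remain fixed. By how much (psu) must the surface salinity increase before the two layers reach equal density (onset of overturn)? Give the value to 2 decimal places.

Neutral buoyancy requires −α(T_deep − T_surf) + β(S_deep − S_surf′) = 0.
S_surf′ = S_deep − (α/β)·ΔT = 34.74 − (1.8 × 10⁻⁴/7.3 × 10⁻⁴)·(-11.0) = 37.4523 psu.
Increase required: 37.4523 − 33.12 = 4.3323 psu.

4.33 psu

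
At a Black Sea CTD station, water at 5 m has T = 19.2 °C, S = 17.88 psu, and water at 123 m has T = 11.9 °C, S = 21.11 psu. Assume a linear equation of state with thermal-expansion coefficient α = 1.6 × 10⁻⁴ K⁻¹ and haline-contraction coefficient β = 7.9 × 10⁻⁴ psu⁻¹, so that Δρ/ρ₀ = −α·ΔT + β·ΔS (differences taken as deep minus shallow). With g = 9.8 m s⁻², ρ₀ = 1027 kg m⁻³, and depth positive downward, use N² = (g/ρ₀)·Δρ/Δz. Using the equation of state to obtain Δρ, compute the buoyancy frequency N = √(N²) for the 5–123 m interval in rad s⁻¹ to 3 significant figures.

0.0176 rad s⁻¹

ΔT = -7.3 K, ΔS = +3.23 psu (deep − shallow).
Δρ/ρ₀ = −αΔT + βΔS = 1.168 × 10⁻³ + 2.5517 × 10⁻³ = 3.7197 × 10⁻³, so Δρ ≈ 3.820 kg m⁻³.
N² = (g/ρ₀)·Δρ/Δz = g·(Δρ/ρ₀)/Δz = 9.8 × 3.7197 × 10⁻³ / 118 = 3.0892 × 10⁻⁴ s⁻².
N = √(3.0892 × 10⁻⁴) = 0.017576 rad s⁻¹ ≈ 0.0176 rad s⁻¹.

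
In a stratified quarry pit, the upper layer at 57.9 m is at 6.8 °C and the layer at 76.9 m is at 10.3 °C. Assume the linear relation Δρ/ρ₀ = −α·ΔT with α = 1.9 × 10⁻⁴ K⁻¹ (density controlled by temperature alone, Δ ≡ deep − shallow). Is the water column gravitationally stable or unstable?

unstable

ΔT = 10.3 − 6.8 = +3.5 K, so Δρ/ρ₀ = −αΔT = -6.65 × 10⁻⁴.
Δρ/ρ₀ < 0, so Δρ < 0: deeper water is lighter → statically unstable; the column would overturn.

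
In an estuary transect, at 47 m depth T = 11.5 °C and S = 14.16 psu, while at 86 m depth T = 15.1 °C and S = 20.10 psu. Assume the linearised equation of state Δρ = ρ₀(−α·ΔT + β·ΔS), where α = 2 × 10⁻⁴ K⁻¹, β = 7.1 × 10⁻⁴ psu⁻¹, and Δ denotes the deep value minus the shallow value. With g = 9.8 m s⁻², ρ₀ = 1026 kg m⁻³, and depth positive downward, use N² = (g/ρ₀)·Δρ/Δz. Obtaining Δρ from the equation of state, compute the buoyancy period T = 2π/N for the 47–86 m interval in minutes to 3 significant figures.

3.53 min

ΔT = +3.6 K, ΔS = +5.94 psu (deep − shallow).
Δρ/ρ₀ = −αΔT + βΔS = -7.20 × 10⁻⁴ + 4.2174 × 10⁻³ = 3.4974 × 10⁻³, so Δρ ≈ 3.588 kg m⁻³.
N² = (g/ρ₀)·Δρ/Δz = g·(Δρ/ρ₀)/Δz = 9.8 × 3.4974 × 10⁻³ / 39 = 8.7883 × 10⁻⁴ s⁻².
N = √(8.7883 × 10⁻⁴) = 0.029645 rad s⁻¹ → T = 2π/N = 211.95 s = 3.5325 min ≈ 3.53 min.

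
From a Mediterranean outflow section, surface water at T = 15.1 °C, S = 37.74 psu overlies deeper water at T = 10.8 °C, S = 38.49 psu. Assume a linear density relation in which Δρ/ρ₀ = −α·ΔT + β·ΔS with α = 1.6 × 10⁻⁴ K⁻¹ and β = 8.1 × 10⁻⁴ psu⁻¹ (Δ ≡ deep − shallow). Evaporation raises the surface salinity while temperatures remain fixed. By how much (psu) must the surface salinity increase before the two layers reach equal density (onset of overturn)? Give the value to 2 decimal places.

1.60 psu

Neutral buoyancy requires −α(T_deep − T_surf) + β(S_deep − S_surf′) = 0.
S_surf′ = S_deep − (α/β)·ΔT = 38.49 − (1.6 × 10⁻⁴/8.1 × 10⁻⁴)·(-4.3) = 39.3394 psu.
Increase required: 39.3394 − 37.74 = 1.5994 psu.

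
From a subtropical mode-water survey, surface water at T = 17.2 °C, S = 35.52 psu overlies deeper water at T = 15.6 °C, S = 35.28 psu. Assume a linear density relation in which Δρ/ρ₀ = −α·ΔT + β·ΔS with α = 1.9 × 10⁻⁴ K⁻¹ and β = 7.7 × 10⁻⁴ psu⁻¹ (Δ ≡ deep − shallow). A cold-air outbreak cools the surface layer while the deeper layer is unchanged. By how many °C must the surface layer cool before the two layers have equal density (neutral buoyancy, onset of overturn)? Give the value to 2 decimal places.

Neutral buoyancy requires Δρ = 0, i.e. −α(T_deep − T_surf′) + β(S_deep − S_surf) = 0.
T_surf′ = T_deep − (β/α)·ΔS = 15.6 − (7.7 × 10⁻⁴/1.9 × 10⁻⁴)·(-0.24) = 16.5726 °C.
Cooling required: 17.2 − (16.5726) = 0.6274 °C.

0.63 °C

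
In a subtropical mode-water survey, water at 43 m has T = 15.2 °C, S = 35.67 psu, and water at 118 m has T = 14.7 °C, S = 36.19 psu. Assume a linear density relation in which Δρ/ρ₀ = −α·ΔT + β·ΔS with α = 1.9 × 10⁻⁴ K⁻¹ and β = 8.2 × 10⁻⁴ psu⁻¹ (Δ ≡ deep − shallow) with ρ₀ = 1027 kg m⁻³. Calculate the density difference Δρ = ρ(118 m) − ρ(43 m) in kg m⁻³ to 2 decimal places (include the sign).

+0.54 kg m⁻³

ΔT = -0.5 K, ΔS = +0.52 psu (deep − shallow).
Δρ/ρ₀ = −(1.9 × 10⁻⁴)(-0.5) + (8.2 × 10⁻⁴)(+0.52) = 5.214 × 10⁻⁴.
Δρ = 1027 × (5.214 × 10⁻⁴) = +0.54 kg m⁻³.
Positive Δρ: denser below, stable.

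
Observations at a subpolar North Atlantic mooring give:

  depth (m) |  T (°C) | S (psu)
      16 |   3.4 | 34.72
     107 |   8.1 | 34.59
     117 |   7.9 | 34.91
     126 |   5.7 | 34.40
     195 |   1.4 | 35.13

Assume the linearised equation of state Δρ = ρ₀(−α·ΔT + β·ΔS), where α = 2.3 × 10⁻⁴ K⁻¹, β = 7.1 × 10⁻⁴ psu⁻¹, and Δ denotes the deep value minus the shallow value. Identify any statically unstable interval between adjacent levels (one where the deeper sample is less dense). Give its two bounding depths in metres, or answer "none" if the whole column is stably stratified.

16–107 m

Evaluate Δρ/ρ₀ = −αΔT + βΔS across each adjacent pair:
  16–107 m: −αΔT+βΔS = −(2.3 × 10⁻⁴)(+4.7)+(7.1 × 10⁻⁴)(-0.13) = -1.2 × 10⁻³ → UNSTABLE
  107–117 m: −αΔT+βΔS = −(2.3 × 10⁻⁴)(-0.2)+(7.1 × 10⁻⁴)(+0.32) = 2.7 × 10⁻⁴ → stable
  117–126 m: −αΔT+βΔS = −(2.3 × 10⁻⁴)(-2.2)+(7.1 × 10⁻⁴)(-0.51) = 1.4 × 10⁻⁴ → stable
  126–195 m: −αΔT+βΔS = −(2.3 × 10⁻⁴)(-4.3)+(7.1 × 10⁻⁴)(+0.73) = 1.5 × 10⁻³ → stable
The 16–107 m interval has Δρ < 0: lighter water underlies denser water.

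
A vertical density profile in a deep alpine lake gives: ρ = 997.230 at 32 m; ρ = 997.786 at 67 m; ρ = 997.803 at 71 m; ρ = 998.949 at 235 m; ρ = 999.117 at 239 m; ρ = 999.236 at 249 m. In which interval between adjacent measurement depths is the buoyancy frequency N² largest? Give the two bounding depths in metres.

235–239 m

Compute the density gradient over each adjacent pair:
  32–67 m: Δρ/Δz = 0.556/35 = 0.016 kg m⁻⁴
  67–71 m: Δρ/Δz = 0.017/4 = 4.3 × 10⁻³ kg m⁻⁴
  71–235 m: Δρ/Δz = 1.146/164 = 7.0 × 10⁻³ kg m⁻⁴
  235–239 m: Δρ/Δz = 0.168/4 = 0.042 kg m⁻⁴
  239–249 m: Δρ/Δz = 0.119/10 = 0.012 kg m⁻⁴
The largest gradient is in the 235–239 m interval — the pycnocline.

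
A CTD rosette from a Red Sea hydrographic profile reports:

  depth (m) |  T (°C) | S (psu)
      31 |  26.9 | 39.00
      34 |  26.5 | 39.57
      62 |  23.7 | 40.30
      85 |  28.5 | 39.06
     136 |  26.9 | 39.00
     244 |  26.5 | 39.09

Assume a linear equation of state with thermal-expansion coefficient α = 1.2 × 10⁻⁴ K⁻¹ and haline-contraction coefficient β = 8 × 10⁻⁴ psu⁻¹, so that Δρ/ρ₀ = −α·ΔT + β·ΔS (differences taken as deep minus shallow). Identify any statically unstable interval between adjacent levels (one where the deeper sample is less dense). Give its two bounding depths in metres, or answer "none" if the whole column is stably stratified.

62–85 m

Evaluate Δρ/ρ₀ = −αΔT + βΔS across each adjacent pair:
  31–34 m: −αΔT+βΔS = −(1.2 × 10⁻⁴)(-0.4)+(8 × 10⁻⁴)(+0.57) = 5.0 × 10⁻⁴ → stable
  34–62 m: −αΔT+βΔS = −(1.2 × 10⁻⁴)(-2.8)+(8 × 10⁻⁴)(+0.73) = 9.2 × 10⁻⁴ → stable
  62–85 m: −αΔT+βΔS = −(1.2 × 10⁻⁴)(+4.8)+(8 × 10⁻⁴)(-1.24) = -1.6 × 10⁻³ → UNSTABLE
  85–136 m: −αΔT+βΔS = −(1.2 × 10⁻⁴)(-1.6)+(8 × 10⁻⁴)(-0.06) = 1.4 × 10⁻⁴ → stable
  136–244 m: −αΔT+βΔS = −(1.2 × 10⁻⁴)(-0.4)+(8 × 10⁻⁴)(+0.09) = 1.2 × 10⁻⁴ → stable
The 62–85 m interval has Δρ < 0: lighter water underlies denser water.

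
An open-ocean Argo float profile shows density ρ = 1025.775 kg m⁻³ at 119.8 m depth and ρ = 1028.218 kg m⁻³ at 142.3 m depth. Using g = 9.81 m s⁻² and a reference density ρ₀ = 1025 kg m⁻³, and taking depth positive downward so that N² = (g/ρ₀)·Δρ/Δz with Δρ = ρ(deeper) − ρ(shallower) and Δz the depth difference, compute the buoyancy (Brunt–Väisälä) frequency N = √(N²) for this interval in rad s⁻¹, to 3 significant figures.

Δρ = 1028.218 − 1025.775 = 2.443 kg m⁻³ over Δz = 142.3 − 119.8 = 22.5 m.
N² = (9.81/1025) × (2.443/22.5) = 1.0392 × 10⁻³ s⁻².
N = √(1.0392 × 10⁻³) = 0.032237 rad s⁻¹ ≈ 0.0322 rad s⁻¹.

0.0322 rad s⁻¹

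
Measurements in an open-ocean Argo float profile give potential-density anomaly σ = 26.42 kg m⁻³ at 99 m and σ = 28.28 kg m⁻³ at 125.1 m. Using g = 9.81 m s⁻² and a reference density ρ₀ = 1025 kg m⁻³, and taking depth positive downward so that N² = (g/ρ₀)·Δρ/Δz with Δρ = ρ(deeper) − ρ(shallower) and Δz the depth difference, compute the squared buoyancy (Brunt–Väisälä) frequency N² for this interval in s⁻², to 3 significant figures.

6.82 × 10⁻⁴ s⁻²

Δρ = 1028.28 − 1026.42 = 1.86 kg m⁻³ over Δz = 125.1 − 99 = 26.1 m.
N² = (9.81/1025) × (1.86/26.1) = 6.8205 × 10⁻⁴ s⁻² ≈ 6.82 × 10⁻⁴ s⁻².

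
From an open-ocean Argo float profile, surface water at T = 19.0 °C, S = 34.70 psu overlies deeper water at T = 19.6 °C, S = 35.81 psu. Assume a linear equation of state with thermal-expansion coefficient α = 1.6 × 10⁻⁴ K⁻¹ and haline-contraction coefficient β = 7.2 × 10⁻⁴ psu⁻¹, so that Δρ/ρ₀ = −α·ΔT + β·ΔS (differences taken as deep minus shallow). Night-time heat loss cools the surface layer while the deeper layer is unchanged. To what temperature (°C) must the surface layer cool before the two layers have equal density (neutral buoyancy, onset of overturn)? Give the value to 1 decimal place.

14.6 °C

Neutral buoyancy requires Δρ = 0, i.e. −α(T_deep − T_surf′) + β(S_deep − S_surf) = 0.
T_surf′ = T_deep − (β/α)·ΔS = 19.6 − (7.2 × 10⁻⁴/1.6 × 10⁻⁴)·(+1.11) = 14.605 °C.
Cooling required: 19.0 − (14.605) = 4.395 °C.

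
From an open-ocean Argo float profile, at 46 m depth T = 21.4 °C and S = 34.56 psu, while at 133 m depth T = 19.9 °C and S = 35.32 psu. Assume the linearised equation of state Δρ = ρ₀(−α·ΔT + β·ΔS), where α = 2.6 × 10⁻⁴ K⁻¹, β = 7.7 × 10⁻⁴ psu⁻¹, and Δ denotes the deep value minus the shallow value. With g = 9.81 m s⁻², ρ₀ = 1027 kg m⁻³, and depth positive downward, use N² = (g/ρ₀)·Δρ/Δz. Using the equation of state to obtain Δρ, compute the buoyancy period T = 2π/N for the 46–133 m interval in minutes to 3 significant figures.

ΔT = -1.5 K, ΔS = +0.76 psu (deep − shallow).
Δρ/ρ₀ = −αΔT + βΔS = 3.90 × 10⁻⁴ + 5.852 × 10⁻⁴ = 9.752 × 10⁻⁴, so Δρ ≈ 1.002 kg m⁻³.
N² = (g/ρ₀)·Δρ/Δz = g·(Δρ/ρ₀)/Δz = 9.81 × 9.752 × 10⁻⁴ / 87 = 1.0996 × 10⁻⁴ s⁻².
N = √(1.0996 × 10⁻⁴) = 0.010486 rad s⁻¹ → T = 2π/N = 599.20 s = 9.9867 min ≈ 9.99 min.

9.99 min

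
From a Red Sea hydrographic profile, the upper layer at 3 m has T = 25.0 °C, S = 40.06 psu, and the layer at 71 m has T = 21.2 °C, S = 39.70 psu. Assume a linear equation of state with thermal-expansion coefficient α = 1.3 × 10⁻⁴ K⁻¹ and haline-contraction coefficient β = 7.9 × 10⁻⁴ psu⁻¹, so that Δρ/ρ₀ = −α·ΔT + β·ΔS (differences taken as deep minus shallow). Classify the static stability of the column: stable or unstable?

stable

ΔT = 21.2 − 25.0 = -3.8 K and ΔS = 39.70 − 40.06 = -0.36 psu (deep − shallow).
−αΔT = 4.94 × 10⁻⁴; βΔS = -2.844 × 10⁻⁴; sum Δρ/ρ₀ = 2.096 × 10⁻⁴.
Δρ/ρ₀ > 0, so Δρ > 0: deeper water is denser → statically stable.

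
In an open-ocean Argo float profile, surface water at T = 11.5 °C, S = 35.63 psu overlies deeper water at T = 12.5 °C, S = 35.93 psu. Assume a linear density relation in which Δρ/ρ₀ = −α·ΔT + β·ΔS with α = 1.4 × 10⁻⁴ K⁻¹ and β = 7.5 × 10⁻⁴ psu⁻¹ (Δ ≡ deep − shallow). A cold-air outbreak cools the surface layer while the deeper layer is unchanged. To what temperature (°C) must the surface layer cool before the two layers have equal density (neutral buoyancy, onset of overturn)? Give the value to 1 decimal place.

10.9 °C

Neutral buoyancy requires Δρ = 0, i.e. −α(T_deep − T_surf′) + β(S_deep − S_surf) = 0.
T_surf′ = T_deep − (β/α)·ΔS = 12.5 − (7.5 × 10⁻⁴/1.4 × 10⁻⁴)·(+0.30) = 10.893 °C.
Cooling required: 11.5 − (10.893) = 0.607 °C.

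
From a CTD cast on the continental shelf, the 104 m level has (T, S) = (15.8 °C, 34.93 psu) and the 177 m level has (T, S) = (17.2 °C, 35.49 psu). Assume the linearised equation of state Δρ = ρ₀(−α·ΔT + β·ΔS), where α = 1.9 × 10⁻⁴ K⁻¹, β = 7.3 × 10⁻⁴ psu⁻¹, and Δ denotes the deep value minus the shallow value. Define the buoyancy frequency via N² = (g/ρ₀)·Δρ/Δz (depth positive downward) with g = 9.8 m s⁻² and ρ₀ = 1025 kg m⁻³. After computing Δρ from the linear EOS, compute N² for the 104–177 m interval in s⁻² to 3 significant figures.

ΔT = +1.4 K, ΔS = +0.56 psu (deep − shallow).
Δρ/ρ₀ = −αΔT + βΔS = -2.66 × 10⁻⁴ + 4.088 × 10⁻⁴ = 1.428 × 10⁻⁴, so Δρ ≈ 0.1464 kg m⁻³.
N² = (g/ρ₀)·Δρ/Δz = g·(Δρ/ρ₀)/Δz = 9.8 × 1.428 × 10⁻⁴ / 73 = 1.9170 × 10⁻⁵ s⁻² ≈ 1.92 × 10⁻⁵ s⁻².

1.92 × 10⁻⁵ s⁻²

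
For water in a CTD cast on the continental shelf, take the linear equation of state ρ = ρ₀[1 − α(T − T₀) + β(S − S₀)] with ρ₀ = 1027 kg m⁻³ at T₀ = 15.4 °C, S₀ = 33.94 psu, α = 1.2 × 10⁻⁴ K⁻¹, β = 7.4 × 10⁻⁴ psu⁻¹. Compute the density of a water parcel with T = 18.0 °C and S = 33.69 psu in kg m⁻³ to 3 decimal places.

T − T₀ = +2.6 K, S − S₀ = -0.25 psu.
Bracket = 1 − α·(+2.6) + β·(-0.25) = 1 + (-4.97 × 10⁻⁴) = 0.9995030.
ρ = 1027 × 0.9995030 = 1026.490 kg m⁻³.

1026.490 kg m⁻³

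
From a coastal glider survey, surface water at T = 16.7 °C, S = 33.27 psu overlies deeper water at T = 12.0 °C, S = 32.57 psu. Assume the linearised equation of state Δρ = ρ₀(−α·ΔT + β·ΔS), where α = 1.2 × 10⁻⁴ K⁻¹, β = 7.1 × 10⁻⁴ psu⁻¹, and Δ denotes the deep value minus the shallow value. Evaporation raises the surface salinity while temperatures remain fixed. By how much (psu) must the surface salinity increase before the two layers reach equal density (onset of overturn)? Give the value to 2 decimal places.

Neutral buoyancy requires −α(T_deep − T_surf) + β(S_deep − S_surf′) = 0.
S_surf′ = S_deep − (α/β)·ΔT = 32.57 − (1.2 × 10⁻⁴/7.1 × 10⁻⁴)·(-4.7) = 33.3644 psu.
Increase required: 33.3644 − 33.27 = 0.0944 psu.

0.09 psu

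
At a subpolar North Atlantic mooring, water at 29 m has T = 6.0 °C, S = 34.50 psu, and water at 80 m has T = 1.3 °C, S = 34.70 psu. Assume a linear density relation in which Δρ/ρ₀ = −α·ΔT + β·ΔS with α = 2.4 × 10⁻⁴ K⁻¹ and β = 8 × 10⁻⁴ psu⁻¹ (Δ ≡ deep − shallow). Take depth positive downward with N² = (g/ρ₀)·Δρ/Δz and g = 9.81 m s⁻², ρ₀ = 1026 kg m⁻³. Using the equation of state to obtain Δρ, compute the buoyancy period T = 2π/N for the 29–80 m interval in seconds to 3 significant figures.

399 s

ΔT = -4.7 K, ΔS = +0.20 psu (deep − shallow).
Δρ/ρ₀ = −αΔT + βΔS = 1.128 × 10⁻³ + 1.60 × 10⁻⁴ = 1.288 × 10⁻³, so Δρ ≈ 1.321 kg m⁻³.
N² = (g/ρ₀)·Δρ/Δz = g·(Δρ/ρ₀)/Δz = 9.81 × 1.288 × 10⁻³ / 51 = 2.4775 × 10⁻⁴ s⁻².
N = √(2.4775 × 10⁻⁴) = 0.015740 rad s⁻¹ → T = 2π/N = 399.19 s ≈ 399 s.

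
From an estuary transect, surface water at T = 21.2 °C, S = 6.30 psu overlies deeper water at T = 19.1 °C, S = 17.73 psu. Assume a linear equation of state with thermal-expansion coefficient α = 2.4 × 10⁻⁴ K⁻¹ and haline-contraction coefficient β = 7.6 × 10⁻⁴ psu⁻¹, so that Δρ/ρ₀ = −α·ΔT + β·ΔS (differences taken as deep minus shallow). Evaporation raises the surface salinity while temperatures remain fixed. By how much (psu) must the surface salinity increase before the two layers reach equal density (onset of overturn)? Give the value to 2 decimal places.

Neutral buoyancy requires −α(T_deep − T_surf) + β(S_deep − S_surf′) = 0.
S_surf′ = S_deep − (α/β)·ΔT = 17.73 − (2.4 × 10⁻⁴/7.6 × 10⁻⁴)·(-2.1) = 18.3932 psu.
Increase required: 18.3932 − 6.30 = 12.0932 psu.

12.09 psu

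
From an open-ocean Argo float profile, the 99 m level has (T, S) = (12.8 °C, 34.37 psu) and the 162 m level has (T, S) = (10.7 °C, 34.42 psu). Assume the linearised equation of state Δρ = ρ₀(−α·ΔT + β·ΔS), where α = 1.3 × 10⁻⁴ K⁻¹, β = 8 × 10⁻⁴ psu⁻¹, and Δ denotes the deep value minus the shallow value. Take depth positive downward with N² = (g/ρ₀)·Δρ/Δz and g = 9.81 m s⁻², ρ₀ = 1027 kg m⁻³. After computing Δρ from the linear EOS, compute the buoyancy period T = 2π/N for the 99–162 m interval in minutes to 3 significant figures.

15.0 min

ΔT = -2.1 K, ΔS = +0.05 psu (deep − shallow).
Δρ/ρ₀ = −αΔT + βΔS = 2.73 × 10⁻⁴ + 4.00 × 10⁻⁵ = 3.13 × 10⁻⁴, so Δρ ≈ 0.3215 kg m⁻³.
N² = (g/ρ₀)·Δρ/Δz = g·(Δρ/ρ₀)/Δz = 9.81 × 3.13 × 10⁻⁴ / 63 = 4.8739 × 10⁻⁵ s⁻².
N = √(4.8739 × 10⁻⁵) = 6.9813 × 10⁻³ rad s⁻¹ → T = 2π/N = 900.00 s = 15.000 min ≈ 15.0 min.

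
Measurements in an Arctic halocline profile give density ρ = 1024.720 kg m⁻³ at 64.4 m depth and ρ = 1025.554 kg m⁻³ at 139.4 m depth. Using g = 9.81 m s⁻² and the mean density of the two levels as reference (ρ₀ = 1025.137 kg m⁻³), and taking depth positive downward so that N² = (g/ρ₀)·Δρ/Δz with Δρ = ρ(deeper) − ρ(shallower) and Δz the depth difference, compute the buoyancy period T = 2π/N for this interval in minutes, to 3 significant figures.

10.2 min

Δρ = 1025.554 − 1024.720 = 0.834 kg m⁻³ over Δz = 139.4 − 64.4 = 75 m.
N² = (9.81/1025.137) × (0.834/75) = 1.0641 × 10⁻⁴ s⁻².
N = √(1.0641 × 10⁻⁴) = 0.010316 rad s⁻¹, so T = 2π/N = 609.07 s = 10.151 min ≈ 10.2 min.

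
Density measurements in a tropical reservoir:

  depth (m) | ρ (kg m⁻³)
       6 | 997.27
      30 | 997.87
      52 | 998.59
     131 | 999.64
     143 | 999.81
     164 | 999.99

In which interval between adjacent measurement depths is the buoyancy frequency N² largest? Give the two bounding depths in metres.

30–52 m

Compute the density gradient over each adjacent pair:
  6–30 m: Δρ/Δz = 0.60/24 = 0.025 kg m⁻⁴
  30–52 m: Δρ/Δz = 0.72/22 = 0.033 kg m⁻⁴
  52–131 m: Δρ/Δz = 1.05/79 = 0.013 kg m⁻⁴
  131–143 m: Δρ/Δz = 0.17/12 = 0.014 kg m⁻⁴
  143–164 m: Δρ/Δz = 0.18/21 = 8.6 × 10⁻³ kg m⁻⁴
The largest gradient is in the 30–52 m interval — the pycnocline.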